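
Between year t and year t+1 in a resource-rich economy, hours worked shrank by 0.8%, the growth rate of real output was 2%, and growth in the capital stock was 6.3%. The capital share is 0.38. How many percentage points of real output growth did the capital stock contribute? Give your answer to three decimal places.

Contribution = share × growth = 0.38 × 6.3 = 2.394 pp.

2.394 pp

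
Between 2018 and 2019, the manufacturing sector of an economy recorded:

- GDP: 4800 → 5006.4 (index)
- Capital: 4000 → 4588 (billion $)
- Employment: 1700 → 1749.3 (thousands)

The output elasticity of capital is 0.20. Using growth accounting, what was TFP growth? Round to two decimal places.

GDP growth = (5006.4 − 4800) / 4800 = 4.3%.
Capital growth = (4588 − 4000) / 4000 = 14.7%.
Employment growth = (1749.3 − 1700) / 1700 = 2.9%.
Labor's share = 1 − 0.2 = 0.8.
Capital: 0.2 × 14.7 = 2.94 pp.
Employment: 0.8 × 2.9 = 2.32 pp.
TFP growth = 4.3 − 5.26 = -0.96%.

-0.96%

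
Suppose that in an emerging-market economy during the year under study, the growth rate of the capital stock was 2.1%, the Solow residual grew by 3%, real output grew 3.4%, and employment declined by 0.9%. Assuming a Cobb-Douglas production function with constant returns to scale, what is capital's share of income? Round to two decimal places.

gY = gA + α·gK + (1−α)·gL, so gY − gA − gL = α(gK − gL).
3.4 − 3 + 0.9 = α × (2.1 − (-0.9)).
1.3 = 3 α, so α = 0.4333.

Capital's share of income is 0.43.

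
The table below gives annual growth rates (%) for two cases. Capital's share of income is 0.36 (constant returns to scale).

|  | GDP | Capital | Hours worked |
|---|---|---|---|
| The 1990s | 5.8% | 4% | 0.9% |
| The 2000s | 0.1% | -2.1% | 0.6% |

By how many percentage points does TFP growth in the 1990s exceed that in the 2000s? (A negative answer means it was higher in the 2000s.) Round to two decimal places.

3.31 percentage points

Labor's share = 1 − 0.36 = 0.64.
The 1990s: TFP = 5.8 − 1.44 − 0.576 = 3.784%.
The 2000s: TFP = 0.1 + 0.756 − 0.384 = 0.472%.
Difference = 3.784 − (0.472) = 3.312 pp.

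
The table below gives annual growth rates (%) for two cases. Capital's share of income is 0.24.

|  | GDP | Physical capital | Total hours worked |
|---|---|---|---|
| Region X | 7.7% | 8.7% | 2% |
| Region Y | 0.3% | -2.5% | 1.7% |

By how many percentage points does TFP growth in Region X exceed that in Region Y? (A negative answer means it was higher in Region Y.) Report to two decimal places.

Labor's share = 1 − 0.24 = 0.76.
Region X: TFP = 7.7 − 2.088 − 1.52 = 4.092%.
Region Y: TFP = 0.3 + 0.6 − 1.292 = -0.392%.
Difference = 4.092 − (-0.392) = 4.484 pp.

4.48 percentage points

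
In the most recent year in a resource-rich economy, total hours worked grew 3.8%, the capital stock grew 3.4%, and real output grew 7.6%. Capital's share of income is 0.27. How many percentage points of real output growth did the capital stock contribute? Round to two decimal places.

0.92 percentage points

Contribution = share × growth = 0.27 × 3.4 = 0.918 pp.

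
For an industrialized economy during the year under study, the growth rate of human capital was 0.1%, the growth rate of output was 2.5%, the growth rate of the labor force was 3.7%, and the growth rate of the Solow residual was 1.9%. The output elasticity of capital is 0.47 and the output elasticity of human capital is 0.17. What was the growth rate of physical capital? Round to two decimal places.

Labor's share = 1 − 0.47 − 0.17 = 0.36.
gY = gA + 0.17×0.1 + 0.36×3.7 + 0.47×g.
0.47×g = 2.5 − 1.9 − 1.349 = -0.749.
g = -0.749 / 0.47 = -1.5936%.

-1.59%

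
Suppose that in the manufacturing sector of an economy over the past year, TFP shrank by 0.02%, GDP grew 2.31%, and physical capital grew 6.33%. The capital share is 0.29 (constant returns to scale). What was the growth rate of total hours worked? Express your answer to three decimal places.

Labor's share = 1 − 0.29 = 0.71.
gY = gA + 0.29×6.33 + 0.71×g.
0.71×g = 2.31 + 0.02 − 1.8357 = 0.4943.
g = 0.4943 / 0.71 = 0.6962%.

Total hours worked growth was 0.696%.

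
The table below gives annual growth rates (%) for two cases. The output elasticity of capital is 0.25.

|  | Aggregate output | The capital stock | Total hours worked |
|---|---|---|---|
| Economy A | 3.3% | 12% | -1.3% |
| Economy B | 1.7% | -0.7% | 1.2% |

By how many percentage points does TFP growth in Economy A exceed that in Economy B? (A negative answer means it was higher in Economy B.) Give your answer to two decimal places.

0.30 percentage points

Labor's share = 1 − 0.25 = 0.75.
Economy A: TFP = 3.3 − 3 + 0.975 = 1.275%.
Economy B: TFP = 1.7 + 0.175 − 0.9 = 0.975%.
Difference = 1.275 − (0.975) = 0.3 pp.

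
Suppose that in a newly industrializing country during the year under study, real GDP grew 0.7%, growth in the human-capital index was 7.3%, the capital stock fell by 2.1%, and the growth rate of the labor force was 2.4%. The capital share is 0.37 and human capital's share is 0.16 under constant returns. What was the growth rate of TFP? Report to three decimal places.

-0.819%

Labor's share = 1 − 0.37 − 0.16 = 0.47.
The capital stock: 0.37 × (-2.1) = -0.777 pp.
The human-capital index: 0.16 × 7.3 = 1.168 pp.
The labor force: 0.47 × 2.4 = 1.128 pp.
TFP growth = 0.7 − 1.519 = -0.819%.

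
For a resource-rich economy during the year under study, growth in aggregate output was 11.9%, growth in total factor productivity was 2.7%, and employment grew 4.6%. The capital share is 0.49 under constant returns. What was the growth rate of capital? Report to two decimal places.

Labor's share = 1 − 0.49 = 0.51.
gY = gA + 0.51×4.6 + 0.49×g.
0.49×g = 11.9 − 2.7 − 2.346 = 6.854.
g = 6.854 / 0.49 = 13.9878%.

Capital grew 13.99%.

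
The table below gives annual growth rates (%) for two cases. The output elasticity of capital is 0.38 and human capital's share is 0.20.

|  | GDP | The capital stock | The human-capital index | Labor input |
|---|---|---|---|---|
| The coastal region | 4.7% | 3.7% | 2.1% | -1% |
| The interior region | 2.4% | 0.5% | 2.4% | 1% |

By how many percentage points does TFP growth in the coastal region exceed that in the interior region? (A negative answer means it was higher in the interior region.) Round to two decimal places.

Labor's share = 1 − 0.38 − 0.2 = 0.42.
The coastal region: TFP = 4.7 − 1.406 − 0.42 + 0.42 = 3.294%.
The interior region: TFP = 2.4 − 0.19 − 0.48 − 0.42 = 1.31%.
Difference = 3.294 − (1.31) = 1.984 pp.

1.98 percentage points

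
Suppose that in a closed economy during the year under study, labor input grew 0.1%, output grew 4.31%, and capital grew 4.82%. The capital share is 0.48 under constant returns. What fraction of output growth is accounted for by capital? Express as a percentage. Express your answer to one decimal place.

Capital contributed 0.48 × 4.82 = 2.3136 pp.
Share of growth = 2.3136 / 4.31 × 100 = 53.68%.

53.7%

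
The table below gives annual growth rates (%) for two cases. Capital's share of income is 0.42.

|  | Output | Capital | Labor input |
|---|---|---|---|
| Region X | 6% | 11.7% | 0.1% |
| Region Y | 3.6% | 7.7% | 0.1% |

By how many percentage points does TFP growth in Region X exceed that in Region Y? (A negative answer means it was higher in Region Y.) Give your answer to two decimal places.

Labor's share = 1 − 0.42 = 0.58.
Region X: TFP = 6 − 4.914 − 0.058 = 1.028%.
Region Y: TFP = 3.6 − 3.234 − 0.058 = 0.308%.
Difference = 1.028 − (0.308) = 0.72 pp.

0.72 percentage points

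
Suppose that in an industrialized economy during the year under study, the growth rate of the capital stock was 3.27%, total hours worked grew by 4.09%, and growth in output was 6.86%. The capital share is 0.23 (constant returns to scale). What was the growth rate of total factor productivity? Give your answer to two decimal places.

Total factor productivity grew 2.96%.

Labor's share = 1 − 0.23 = 0.77.
The capital stock: 0.23 × 3.27 = 0.7521 pp.
Total hours worked: 0.77 × 4.09 = 3.1493 pp.
TFP growth = 6.86 − 3.9014 = 2.9586%.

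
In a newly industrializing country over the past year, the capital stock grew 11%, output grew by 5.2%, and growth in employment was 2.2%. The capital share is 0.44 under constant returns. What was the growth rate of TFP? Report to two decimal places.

-0.87%

Labor's share = 1 − 0.44 = 0.56.
The capital stock: 0.44 × 11 = 4.84 pp.
Employment: 0.56 × 2.2 = 1.232 pp.
TFP growth = 5.2 − 6.072 = -0.872%.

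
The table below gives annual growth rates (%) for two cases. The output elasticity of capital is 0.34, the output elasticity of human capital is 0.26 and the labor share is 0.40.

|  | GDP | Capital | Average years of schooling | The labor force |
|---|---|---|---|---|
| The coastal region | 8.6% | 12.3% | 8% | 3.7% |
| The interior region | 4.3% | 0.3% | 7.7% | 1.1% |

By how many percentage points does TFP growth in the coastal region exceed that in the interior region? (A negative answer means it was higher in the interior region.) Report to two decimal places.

-0.90 percentage points

Labor's share = 1 − 0.34 − 0.26 = 0.4.
The coastal region: TFP = 8.6 − 4.182 − 2.08 − 1.48 = 0.858%.
The interior region: TFP = 4.3 − 0.102 − 2.002 − 0.44 = 1.756%.
Difference = 0.858 − (1.756) = -0.898 pp.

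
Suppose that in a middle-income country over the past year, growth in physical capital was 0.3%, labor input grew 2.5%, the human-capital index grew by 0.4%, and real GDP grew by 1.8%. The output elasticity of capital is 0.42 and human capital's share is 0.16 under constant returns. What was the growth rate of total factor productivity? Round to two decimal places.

Labor's share = 1 − 0.42 − 0.16 = 0.42.
Physical capital: 0.42 × 0.3 = 0.126 pp.
The human-capital index: 0.16 × 0.4 = 0.064 pp.
Labor input: 0.42 × 2.5 = 1.05 pp.
TFP growth = 1.8 − 1.24 = 0.56%.

0.56%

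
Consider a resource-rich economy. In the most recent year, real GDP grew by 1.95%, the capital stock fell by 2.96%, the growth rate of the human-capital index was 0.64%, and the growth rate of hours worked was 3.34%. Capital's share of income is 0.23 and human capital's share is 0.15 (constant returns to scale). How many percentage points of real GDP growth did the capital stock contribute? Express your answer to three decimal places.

-0.681

Contribution = share × growth = 0.23 × (-2.96) = -0.6808 pp.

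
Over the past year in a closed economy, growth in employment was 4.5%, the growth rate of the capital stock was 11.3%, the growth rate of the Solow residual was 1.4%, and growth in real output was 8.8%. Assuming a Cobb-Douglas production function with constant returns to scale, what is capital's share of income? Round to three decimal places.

gY = gA + α·gK + (1−α)·gL, so gY − gA − gL = α(gK − gL).
8.8 − 1.4 − 4.5 = α × (11.3 − 4.5).
2.9 = 6.8 α, so α = 0.42647.

α = 0.426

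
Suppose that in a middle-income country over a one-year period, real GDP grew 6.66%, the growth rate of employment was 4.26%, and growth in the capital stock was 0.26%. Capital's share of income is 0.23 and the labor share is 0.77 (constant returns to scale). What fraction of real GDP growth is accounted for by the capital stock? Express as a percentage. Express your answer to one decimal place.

The capital stock accounted for 0.9% of growth.

The capital stock contributed 0.23 × 0.26 = 0.0598 pp.
Share of growth = 0.0598 / 6.66 × 100 = 0.898%.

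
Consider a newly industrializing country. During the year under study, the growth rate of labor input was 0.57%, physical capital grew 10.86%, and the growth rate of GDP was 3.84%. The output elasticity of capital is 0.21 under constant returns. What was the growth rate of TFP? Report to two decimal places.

Labor's share = 1 − 0.21 = 0.79.
Physical capital: 0.21 × 10.86 = 2.2806 pp.
Labor input: 0.79 × 0.57 = 0.4503 pp.
TFP growth = 3.84 − 2.7309 = 1.1091%.

1.11%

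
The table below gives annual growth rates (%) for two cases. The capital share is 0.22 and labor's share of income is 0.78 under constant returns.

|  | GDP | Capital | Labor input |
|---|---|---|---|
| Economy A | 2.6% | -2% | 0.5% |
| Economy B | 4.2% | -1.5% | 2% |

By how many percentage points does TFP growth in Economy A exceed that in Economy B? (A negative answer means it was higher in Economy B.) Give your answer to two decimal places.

Labor's share = 1 − 0.22 = 0.78.
Economy A: TFP = 2.6 + 0.44 − 0.39 = 2.65%.
Economy B: TFP = 4.2 + 0.33 − 1.56 = 2.97%.
Difference = 2.65 − (2.97) = -0.32 pp.

-0.32 percentage points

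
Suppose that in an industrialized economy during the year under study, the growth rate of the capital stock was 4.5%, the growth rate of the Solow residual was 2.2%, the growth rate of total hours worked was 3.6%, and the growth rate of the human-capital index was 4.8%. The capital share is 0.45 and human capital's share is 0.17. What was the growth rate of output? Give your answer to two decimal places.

Labor's share = 1 − 0.45 − 0.17 = 0.38.
The capital stock: 0.45 × 4.5 = 2.025 pp.
The human-capital index: 0.17 × 4.8 = 0.816 pp.
Total hours worked: 0.38 × 3.6 = 1.368 pp.
Output growth = 2.2 + 4.209 = 6.409%.

Output growth was 6.41%.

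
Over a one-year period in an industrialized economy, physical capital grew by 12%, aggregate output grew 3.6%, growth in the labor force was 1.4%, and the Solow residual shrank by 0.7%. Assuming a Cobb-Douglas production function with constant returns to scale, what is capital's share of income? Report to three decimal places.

Capital's share of income is 0.274.

gY = gA + α·gK + (1−α)·gL, so gY − gA − gL = α(gK − gL).
3.6 + 0.7 − 1.4 = α × (12 − 1.4).
2.9 = 10.6 α, so α = 0.27358.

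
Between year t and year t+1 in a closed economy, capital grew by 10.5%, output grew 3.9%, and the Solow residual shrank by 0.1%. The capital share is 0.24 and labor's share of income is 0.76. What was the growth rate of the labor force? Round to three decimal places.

Labor's share = 1 − 0.24 = 0.76.
gY = gA + 0.24×10.5 + 0.76×g.
0.76×g = 3.9 + 0.1 − 2.52 = 1.48.
g = 1.48 / 0.76 = 1.94737%.

1.947%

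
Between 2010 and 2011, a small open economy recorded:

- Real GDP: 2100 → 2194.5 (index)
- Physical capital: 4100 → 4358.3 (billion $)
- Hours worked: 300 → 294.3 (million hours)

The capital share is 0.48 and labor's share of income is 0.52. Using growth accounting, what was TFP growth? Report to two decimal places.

Real GDP growth = (2194.5 − 2100) / 2100 = 4.5%.
Physical capital growth = (4358.3 − 4100) / 4100 = 6.3%.
Hours worked growth = (294.3 − 300) / 300 = -1.9%.
Labor's share = 1 − 0.48 = 0.52.
Physical capital: 0.48 × 6.3 = 3.024 pp.
Hours worked: 0.52 × (-1.9) = -0.988 pp.
TFP growth = 4.5 − 2.036 = 2.464%.

2.46%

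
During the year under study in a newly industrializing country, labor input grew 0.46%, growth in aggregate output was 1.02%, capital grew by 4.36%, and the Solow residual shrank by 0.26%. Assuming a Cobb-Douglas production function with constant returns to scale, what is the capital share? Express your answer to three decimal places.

gY = gA + α·gK + (1−α)·gL, so gY − gA − gL = α(gK − gL).
1.02 + 0.26 − 0.46 = α × (4.36 − 0.46).
0.82 = 3.9 α, so α = 0.21026.

α = 0.210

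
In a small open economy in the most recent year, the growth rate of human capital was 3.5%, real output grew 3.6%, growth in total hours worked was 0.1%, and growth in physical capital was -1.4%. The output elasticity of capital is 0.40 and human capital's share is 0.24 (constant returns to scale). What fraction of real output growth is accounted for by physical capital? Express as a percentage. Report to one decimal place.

Physical capital contributed 0.4 × (-1.4) = -0.56 pp.
Share of growth = -0.56 / 3.6 × 100 = -15.556%.

-15.6%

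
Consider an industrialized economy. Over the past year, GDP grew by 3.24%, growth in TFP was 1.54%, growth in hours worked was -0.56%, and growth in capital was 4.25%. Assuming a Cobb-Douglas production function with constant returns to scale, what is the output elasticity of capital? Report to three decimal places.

gY = gA + α·gK + (1−α)·gL, so gY − gA − gL = α(gK − gL).
3.24 − 1.54 + 0.56 = α × (4.25 − (-0.56)).
2.26 = 4.81 α, so α = 0.46985.

0.470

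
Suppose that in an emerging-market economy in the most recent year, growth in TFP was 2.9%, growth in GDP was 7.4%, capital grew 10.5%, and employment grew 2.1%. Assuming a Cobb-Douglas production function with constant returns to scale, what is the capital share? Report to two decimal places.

gY = gA + α·gK + (1−α)·gL, so gY − gA − gL = α(gK − gL).
7.4 − 2.9 − 2.1 = α × (10.5 − 2.1).
2.4 = 8.4 α, so α = 0.2857.

0.29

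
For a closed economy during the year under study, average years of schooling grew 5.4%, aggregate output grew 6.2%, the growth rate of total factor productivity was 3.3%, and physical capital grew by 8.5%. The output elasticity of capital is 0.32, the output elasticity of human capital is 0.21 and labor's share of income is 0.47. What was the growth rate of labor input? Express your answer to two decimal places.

Labor's share = 1 − 0.32 − 0.21 = 0.47.
gY = gA + 0.32×8.5 + 0.21×5.4 + 0.47×g.
0.47×g = 6.2 − 3.3 − 3.854 = -0.954.
g = -0.954 / 0.47 = -2.0298%.

-2.03%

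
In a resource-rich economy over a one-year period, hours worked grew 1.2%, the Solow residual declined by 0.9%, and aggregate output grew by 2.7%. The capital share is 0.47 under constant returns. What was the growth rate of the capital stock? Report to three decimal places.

Labor's share = 1 − 0.47 = 0.53.
gY = gA + 0.53×1.2 + 0.47×g.
0.47×g = 2.7 + 0.9 − 0.636 = 2.964.
g = 2.964 / 0.47 = 6.30638%.

6.306%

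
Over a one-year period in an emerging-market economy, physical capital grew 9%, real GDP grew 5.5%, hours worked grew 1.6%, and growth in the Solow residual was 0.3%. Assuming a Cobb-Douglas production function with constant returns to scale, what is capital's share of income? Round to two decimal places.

0.49

gY = gA + α·gK + (1−α)·gL, so gY − gA − gL = α(gK − gL).
5.5 − 0.3 − 1.6 = α × (9 − 1.6).
3.6 = 7.4 α, so α = 0.4865.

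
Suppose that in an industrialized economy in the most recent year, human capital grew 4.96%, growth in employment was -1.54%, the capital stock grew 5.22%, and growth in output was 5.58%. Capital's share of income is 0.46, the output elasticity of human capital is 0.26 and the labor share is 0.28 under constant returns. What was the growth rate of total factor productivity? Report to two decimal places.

Labor's share = 1 − 0.46 − 0.26 = 0.28.
The capital stock: 0.46 × 5.22 = 2.4012 pp.
Human capital: 0.26 × 4.96 = 1.2896 pp.
Employment: 0.28 × (-1.54) = -0.4312 pp.
TFP growth = 5.58 − 3.2596 = 2.3204%.

Total factor productivity grew 2.32%.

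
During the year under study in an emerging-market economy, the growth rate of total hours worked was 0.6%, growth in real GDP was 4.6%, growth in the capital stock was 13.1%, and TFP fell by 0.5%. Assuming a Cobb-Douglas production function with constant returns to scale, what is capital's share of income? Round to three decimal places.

gY = gA + α·gK + (1−α)·gL, so gY − gA − gL = α(gK − gL).
4.6 + 0.5 − 0.6 = α × (13.1 − 0.6).
4.5 = 12.5 α, so α = 0.36.

α = 0.360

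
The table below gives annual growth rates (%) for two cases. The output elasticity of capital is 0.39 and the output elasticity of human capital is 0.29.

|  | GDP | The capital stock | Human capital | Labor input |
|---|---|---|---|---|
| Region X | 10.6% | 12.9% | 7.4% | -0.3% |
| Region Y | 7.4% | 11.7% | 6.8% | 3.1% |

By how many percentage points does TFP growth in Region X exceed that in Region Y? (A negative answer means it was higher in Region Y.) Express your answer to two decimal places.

3.65 percentage points

Labor's share = 1 − 0.39 − 0.29 = 0.32.
Region X: TFP = 10.6 − 5.031 − 2.146 + 0.096 = 3.519%.
Region Y: TFP = 7.4 − 4.563 − 1.972 − 0.992 = -0.127%.
Difference = 3.519 − (-0.127) = 3.646 pp.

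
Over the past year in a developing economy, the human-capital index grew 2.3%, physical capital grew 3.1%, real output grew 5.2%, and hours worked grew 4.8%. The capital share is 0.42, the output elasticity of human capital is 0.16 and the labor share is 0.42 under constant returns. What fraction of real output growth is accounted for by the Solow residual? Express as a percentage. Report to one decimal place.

Labor's share = 1 − 0.42 − 0.16 = 0.42.
Physical capital: 0.42 × 3.1 = 1.302 pp.
The human-capital index: 0.16 × 2.3 = 0.368 pp.
Hours worked: 0.42 × 4.8 = 2.016 pp.
TFP growth = 5.2 − 3.686 = 1.514%.
TFP share of growth = 1.514 / 5.2 × 100 = 29.115%.

29.1%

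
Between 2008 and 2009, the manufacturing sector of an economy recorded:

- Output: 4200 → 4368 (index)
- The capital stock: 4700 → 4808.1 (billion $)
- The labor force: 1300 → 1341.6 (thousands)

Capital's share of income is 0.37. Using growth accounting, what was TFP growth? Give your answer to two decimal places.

Output growth = (4368 − 4200) / 4200 = 4%.
The capital stock growth = (4808.1 − 4700) / 4700 = 2.3%.
The labor force growth = (1341.6 − 1300) / 1300 = 3.2%.
Labor's share = 1 − 0.37 = 0.63.
The capital stock: 0.37 × 2.3 = 0.851 pp.
The labor force: 0.63 × 3.2 = 2.016 pp.
TFP growth = 4 − 2.867 = 1.133%.

1.13%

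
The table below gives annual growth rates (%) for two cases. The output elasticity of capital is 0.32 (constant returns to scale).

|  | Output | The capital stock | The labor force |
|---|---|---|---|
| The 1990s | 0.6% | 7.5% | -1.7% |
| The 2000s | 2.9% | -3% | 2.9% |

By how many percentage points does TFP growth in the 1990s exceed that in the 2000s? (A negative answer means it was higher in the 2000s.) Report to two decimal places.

Labor's share = 1 − 0.32 = 0.68.
The 1990s: TFP = 0.6 − 2.4 + 1.156 = -0.644%.
The 2000s: TFP = 2.9 + 0.96 − 1.972 = 1.888%.
Difference = -0.644 − (1.888) = -2.532 pp.

-2.53 percentage points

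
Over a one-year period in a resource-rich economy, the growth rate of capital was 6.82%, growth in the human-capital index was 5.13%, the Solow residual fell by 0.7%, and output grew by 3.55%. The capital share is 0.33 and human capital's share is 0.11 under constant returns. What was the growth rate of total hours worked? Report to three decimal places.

Labor's share = 1 − 0.33 − 0.11 = 0.56.
gY = gA + 0.33×6.82 + 0.11×5.13 + 0.56×g.
0.56×g = 3.55 + 0.7 − 2.8149 = 1.4351.
g = 1.4351 / 0.56 = 2.56268%.

2.563%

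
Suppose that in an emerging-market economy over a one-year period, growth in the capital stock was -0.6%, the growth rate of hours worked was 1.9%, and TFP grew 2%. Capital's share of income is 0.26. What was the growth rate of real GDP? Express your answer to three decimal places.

3.250%

Labor's share = 1 − 0.26 = 0.74.
The capital stock: 0.26 × (-0.6) = -0.156 pp.
Hours worked: 0.74 × 1.9 = 1.406 pp.
Output growth = 2 + 1.25 = 3.25%.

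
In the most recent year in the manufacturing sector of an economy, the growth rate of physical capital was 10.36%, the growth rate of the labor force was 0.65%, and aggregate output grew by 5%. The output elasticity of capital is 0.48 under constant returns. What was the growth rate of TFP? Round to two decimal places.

Labor's share = 1 − 0.48 = 0.52.
Physical capital: 0.48 × 10.36 = 4.9728 pp.
The labor force: 0.52 × 0.65 = 0.338 pp.
TFP growth = 5 − 5.3108 = -0.3108%.

-0.31%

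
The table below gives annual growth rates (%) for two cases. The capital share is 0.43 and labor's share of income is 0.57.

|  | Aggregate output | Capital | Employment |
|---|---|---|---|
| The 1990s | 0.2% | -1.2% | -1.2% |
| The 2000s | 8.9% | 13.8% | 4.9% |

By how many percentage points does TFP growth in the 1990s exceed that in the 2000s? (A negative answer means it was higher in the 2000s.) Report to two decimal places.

Labor's share = 1 − 0.43 = 0.57.
The 1990s: TFP = 0.2 + 0.516 + 0.684 = 1.4%.
The 2000s: TFP = 8.9 − 5.934 − 2.793 = 0.173%.
Difference = 1.4 − (0.173) = 1.227 pp.

1.23 percentage points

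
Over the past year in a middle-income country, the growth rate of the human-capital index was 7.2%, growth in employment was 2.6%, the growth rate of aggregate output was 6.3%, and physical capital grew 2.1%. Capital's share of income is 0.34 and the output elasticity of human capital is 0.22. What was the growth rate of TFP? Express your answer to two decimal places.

2.86%

Labor's share = 1 − 0.34 − 0.22 = 0.44.
Physical capital: 0.34 × 2.1 = 0.714 pp.
The human-capital index: 0.22 × 7.2 = 1.584 pp.
Employment: 0.44 × 2.6 = 1.144 pp.
TFP growth = 6.3 − 3.442 = 2.858%.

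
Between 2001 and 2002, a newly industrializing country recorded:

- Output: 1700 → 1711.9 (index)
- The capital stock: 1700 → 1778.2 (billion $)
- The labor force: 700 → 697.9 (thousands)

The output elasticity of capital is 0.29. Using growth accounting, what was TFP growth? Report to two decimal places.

Output growth = (1711.9 − 1700) / 1700 = 0.7%.
The capital stock growth = (1778.2 − 1700) / 1700 = 4.6%.
The labor force growth = (697.9 − 700) / 700 = -0.3%.
Labor's share = 1 − 0.29 = 0.71.
The capital stock: 0.29 × 4.6 = 1.334 pp.
The labor force: 0.71 × (-0.3) = -0.213 pp.
TFP growth = 0.7 − 1.121 = -0.421%.

-0.42%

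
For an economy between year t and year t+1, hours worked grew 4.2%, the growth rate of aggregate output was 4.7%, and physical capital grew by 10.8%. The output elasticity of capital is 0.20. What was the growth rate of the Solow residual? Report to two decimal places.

Labor's share = 1 − 0.2 = 0.8.
Physical capital: 0.2 × 10.8 = 2.16 pp.
Hours worked: 0.8 × 4.2 = 3.36 pp.
TFP growth = 4.7 − 5.52 = -0.82%.

-0.82%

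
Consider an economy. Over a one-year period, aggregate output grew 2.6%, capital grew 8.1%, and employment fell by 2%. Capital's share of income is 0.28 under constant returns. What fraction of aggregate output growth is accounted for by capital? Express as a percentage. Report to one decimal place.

87.2%

Capital contributed 0.28 × 8.1 = 2.268 pp.
Share of growth = 2.268 / 2.6 × 100 = 87.231%.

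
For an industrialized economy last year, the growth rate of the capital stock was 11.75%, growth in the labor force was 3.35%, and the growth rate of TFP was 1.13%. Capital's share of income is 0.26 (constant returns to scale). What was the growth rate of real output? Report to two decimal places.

6.66%

Labor's share = 1 − 0.26 = 0.74.
The capital stock: 0.26 × 11.75 = 3.055 pp.
The labor force: 0.74 × 3.35 = 2.479 pp.
Output growth = 1.13 + 5.534 = 6.664%.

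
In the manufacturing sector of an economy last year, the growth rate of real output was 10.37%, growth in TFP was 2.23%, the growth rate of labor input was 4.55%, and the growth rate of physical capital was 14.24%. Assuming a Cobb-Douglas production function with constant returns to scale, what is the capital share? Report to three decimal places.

α = 0.370

gY = gA + α·gK + (1−α)·gL, so gY − gA − gL = α(gK − gL).
10.37 − 2.23 − 4.55 = α × (14.24 − 4.55).
3.59 = 9.69 α, so α = 0.37049.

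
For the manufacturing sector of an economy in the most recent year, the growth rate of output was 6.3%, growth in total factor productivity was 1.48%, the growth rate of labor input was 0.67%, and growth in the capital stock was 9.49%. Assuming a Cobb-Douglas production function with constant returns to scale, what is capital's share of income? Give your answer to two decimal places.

gY = gA + α·gK + (1−α)·gL, so gY − gA − gL = α(gK − gL).
6.3 − 1.48 − 0.67 = α × (9.49 − 0.67).
4.15 = 8.82 α, so α = 0.4705.

0.47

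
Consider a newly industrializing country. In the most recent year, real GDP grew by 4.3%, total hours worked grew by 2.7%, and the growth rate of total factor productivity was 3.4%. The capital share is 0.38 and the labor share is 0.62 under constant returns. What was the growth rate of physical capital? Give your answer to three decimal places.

-2.037%

Labor's share = 1 − 0.38 = 0.62.
gY = gA + 0.62×2.7 + 0.38×g.
0.38×g = 4.3 − 3.4 − 1.674 = -0.774.
g = -0.774 / 0.38 = -2.03684%.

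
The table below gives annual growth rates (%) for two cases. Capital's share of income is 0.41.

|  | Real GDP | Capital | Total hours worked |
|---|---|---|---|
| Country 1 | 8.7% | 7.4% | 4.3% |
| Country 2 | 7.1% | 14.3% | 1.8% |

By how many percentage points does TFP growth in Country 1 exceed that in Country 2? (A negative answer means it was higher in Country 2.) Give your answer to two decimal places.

Labor's share = 1 − 0.41 = 0.59.
Country 1: TFP = 8.7 − 3.034 − 2.537 = 3.129%.
Country 2: TFP = 7.1 − 5.863 − 1.062 = 0.175%.
Difference = 3.129 − (0.175) = 2.954 pp.

2.95 percentage points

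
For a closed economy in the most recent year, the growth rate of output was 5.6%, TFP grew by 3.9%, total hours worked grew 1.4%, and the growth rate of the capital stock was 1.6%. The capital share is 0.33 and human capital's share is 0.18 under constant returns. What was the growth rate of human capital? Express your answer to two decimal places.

Human capital grew 2.70%.

Labor's share = 1 − 0.33 − 0.18 = 0.49.
gY = gA + 0.33×1.6 + 0.49×1.4 + 0.18×g.
0.18×g = 5.6 − 3.9 − 1.214 = 0.486.
g = 0.486 / 0.18 = 2.7%.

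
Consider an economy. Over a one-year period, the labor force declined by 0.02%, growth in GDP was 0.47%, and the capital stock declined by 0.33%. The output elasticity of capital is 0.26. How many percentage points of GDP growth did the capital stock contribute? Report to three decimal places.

-0.086

Contribution = share × growth = 0.26 × (-0.33) = -0.0858 pp.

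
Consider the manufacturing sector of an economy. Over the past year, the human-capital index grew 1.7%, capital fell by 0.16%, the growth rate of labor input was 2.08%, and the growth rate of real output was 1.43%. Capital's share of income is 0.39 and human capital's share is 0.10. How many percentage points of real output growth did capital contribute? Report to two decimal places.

-0.06 percentage points

Contribution = share × growth = 0.39 × (-0.16) = -0.0624 pp.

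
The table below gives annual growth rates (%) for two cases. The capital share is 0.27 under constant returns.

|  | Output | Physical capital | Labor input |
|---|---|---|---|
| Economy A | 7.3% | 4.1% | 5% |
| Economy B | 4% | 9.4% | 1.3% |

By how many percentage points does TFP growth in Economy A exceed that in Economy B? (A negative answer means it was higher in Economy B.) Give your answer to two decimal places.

2.03 percentage points

Labor's share = 1 − 0.27 = 0.73.
Economy A: TFP = 7.3 − 1.107 − 3.65 = 2.543%.
Economy B: TFP = 4 − 2.538 − 0.949 = 0.513%.
Difference = 2.543 − (0.513) = 2.03 pp.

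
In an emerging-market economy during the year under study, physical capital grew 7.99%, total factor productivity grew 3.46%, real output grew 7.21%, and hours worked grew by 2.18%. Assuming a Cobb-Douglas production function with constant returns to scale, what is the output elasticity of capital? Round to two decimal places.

α = 0.27

gY = gA + α·gK + (1−α)·gL, so gY − gA − gL = α(gK − gL).
7.21 − 3.46 − 2.18 = α × (7.99 − 2.18).
1.57 = 5.81 α, so α = 0.2702.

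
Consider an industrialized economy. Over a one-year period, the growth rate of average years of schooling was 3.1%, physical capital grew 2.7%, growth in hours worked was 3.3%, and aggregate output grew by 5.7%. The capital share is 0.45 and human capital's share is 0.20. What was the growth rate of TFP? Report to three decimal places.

TFP growth was 2.710%.

Labor's share = 1 − 0.45 − 0.2 = 0.35.
Physical capital: 0.45 × 2.7 = 1.215 pp.
Average years of schooling: 0.2 × 3.1 = 0.62 pp.
Hours worked: 0.35 × 3.3 = 1.155 pp.
TFP growth = 5.7 − 2.99 = 2.71%.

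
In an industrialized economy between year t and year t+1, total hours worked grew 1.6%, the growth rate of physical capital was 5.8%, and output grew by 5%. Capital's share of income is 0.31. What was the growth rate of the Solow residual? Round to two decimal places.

The Solow residual growth was 2.10%.

Labor's share = 1 − 0.31 = 0.69.
Physical capital: 0.31 × 5.8 = 1.798 pp.
Total hours worked: 0.69 × 1.6 = 1.104 pp.
TFP growth = 5 − 2.902 = 2.098%.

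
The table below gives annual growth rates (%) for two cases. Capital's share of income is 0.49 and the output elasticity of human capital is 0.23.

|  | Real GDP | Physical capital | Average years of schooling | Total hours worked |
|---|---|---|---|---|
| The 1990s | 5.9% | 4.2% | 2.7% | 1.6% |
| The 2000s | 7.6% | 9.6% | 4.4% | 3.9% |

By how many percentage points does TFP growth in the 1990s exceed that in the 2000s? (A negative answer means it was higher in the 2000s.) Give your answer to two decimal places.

1.98 percentage points

Labor's share = 1 − 0.49 − 0.23 = 0.28.
The 1990s: TFP = 5.9 − 2.058 − 0.621 − 0.448 = 2.773%.
The 2000s: TFP = 7.6 − 4.704 − 1.012 − 1.092 = 0.792%.
Difference = 2.773 − (0.792) = 1.981 pp.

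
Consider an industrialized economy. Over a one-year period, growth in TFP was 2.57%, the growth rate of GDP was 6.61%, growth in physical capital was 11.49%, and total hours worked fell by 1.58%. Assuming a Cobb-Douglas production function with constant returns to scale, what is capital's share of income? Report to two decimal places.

0.43

gY = gA + α·gK + (1−α)·gL, so gY − gA − gL = α(gK − gL).
6.61 − 2.57 + 1.58 = α × (11.49 − (-1.58)).
5.62 = 13.07 α, so α = 0.43.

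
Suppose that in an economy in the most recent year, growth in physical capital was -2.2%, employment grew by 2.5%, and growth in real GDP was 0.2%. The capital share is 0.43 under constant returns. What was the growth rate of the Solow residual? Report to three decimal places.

Labor's share = 1 − 0.43 = 0.57.
Physical capital: 0.43 × (-2.2) = -0.946 pp.
Employment: 0.57 × 2.5 = 1.425 pp.
TFP growth = 0.2 − 0.479 = -0.279%.

-0.279%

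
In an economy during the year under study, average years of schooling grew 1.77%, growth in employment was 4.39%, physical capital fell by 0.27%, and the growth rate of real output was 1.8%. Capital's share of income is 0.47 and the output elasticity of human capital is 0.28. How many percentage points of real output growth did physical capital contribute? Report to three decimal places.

-0.127

Contribution = share × growth = 0.47 × (-0.27) = -0.1269 pp.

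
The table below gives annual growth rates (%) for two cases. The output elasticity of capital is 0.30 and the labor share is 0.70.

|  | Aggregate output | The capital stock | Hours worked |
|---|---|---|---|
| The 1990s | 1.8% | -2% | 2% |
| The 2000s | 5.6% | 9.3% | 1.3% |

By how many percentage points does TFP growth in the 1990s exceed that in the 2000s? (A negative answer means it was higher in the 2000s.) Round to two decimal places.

-0.90 percentage points

Labor's share = 1 − 0.3 = 0.7.
The 1990s: TFP = 1.8 + 0.6 − 1.4 = 1%.
The 2000s: TFP = 5.6 − 2.79 − 0.91 = 1.9%.
Difference = 1 − (1.9) = -0.9 pp.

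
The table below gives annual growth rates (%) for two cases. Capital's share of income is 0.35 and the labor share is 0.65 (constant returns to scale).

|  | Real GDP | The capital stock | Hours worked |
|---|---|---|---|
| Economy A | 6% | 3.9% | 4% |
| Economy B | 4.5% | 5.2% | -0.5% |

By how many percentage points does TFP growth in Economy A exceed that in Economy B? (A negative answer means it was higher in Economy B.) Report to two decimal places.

-0.97 percentage points

Labor's share = 1 − 0.35 = 0.65.
Economy A: TFP = 6 − 1.365 − 2.6 = 2.035%.
Economy B: TFP = 4.5 − 1.82 + 0.325 = 3.005%.
Difference = 2.035 − (3.005) = -0.97 pp.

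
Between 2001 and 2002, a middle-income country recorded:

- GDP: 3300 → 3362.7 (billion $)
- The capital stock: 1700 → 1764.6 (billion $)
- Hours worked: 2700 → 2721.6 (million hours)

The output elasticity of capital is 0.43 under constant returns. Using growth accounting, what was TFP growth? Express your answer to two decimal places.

-0.19%

GDP growth = (3362.7 − 3300) / 3300 = 1.9%.
The capital stock growth = (1764.6 − 1700) / 1700 = 3.8%.
Hours worked growth = (2721.6 − 2700) / 2700 = 0.8%.
Labor's share = 1 − 0.43 = 0.57.
The capital stock: 0.43 × 3.8 = 1.634 pp.
Hours worked: 0.57 × 0.8 = 0.456 pp.
TFP growth = 1.9 − 2.09 = -0.19%.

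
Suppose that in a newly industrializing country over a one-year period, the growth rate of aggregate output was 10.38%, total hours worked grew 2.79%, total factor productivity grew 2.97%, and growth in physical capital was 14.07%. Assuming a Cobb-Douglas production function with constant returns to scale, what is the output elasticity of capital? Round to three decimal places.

α = 0.410

gY = gA + α·gK + (1−α)·gL, so gY − gA − gL = α(gK − gL).
10.38 − 2.97 − 2.79 = α × (14.07 − 2.79).
4.62 = 11.28 α, so α = 0.40957.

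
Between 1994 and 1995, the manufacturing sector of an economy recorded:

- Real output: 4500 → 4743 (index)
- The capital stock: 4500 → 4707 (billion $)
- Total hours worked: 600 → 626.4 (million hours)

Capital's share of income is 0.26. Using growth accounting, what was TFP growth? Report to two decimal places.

TFP growth was 0.95%.

Real output growth = (4743 − 4500) / 4500 = 5.4%.
The capital stock growth = (4707 − 4500) / 4500 = 4.6%.
Total hours worked growth = (626.4 − 600) / 600 = 4.4%.
Labor's share = 1 − 0.26 = 0.74.
The capital stock: 0.26 × 4.6 = 1.196 pp.
Total hours worked: 0.74 × 4.4 = 3.256 pp.
TFP growth = 5.4 − 4.452 = 0.948%.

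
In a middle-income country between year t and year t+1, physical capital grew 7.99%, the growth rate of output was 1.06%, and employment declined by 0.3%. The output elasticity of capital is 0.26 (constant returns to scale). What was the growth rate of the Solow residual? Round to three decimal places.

Labor's share = 1 − 0.26 = 0.74.
Physical capital: 0.26 × 7.99 = 2.0774 pp.
Employment: 0.74 × (-0.3) = -0.222 pp.
TFP growth = 1.06 − 1.8554 = -0.7954%.

-0.795%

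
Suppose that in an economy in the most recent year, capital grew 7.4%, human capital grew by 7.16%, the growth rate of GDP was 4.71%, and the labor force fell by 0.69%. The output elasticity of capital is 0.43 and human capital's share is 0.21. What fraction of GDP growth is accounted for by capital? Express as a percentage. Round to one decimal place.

Capital accounted for 67.6% of growth.

Capital contributed 0.43 × 7.4 = 3.182 pp.
Share of growth = 3.182 / 4.71 × 100 = 67.558%.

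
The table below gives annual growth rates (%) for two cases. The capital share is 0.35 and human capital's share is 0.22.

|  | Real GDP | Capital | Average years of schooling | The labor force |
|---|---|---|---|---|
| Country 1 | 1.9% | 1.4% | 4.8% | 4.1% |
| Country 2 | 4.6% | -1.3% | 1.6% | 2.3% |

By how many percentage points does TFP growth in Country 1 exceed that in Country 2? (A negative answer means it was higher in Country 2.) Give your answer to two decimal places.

-5.12 percentage points

Labor's share = 1 − 0.35 − 0.22 = 0.43.
Country 1: TFP = 1.9 − 0.49 − 1.056 − 1.763 = -1.409%.
Country 2: TFP = 4.6 + 0.455 − 0.352 − 0.989 = 3.714%.
Difference = -1.409 − (3.714) = -5.123 pp.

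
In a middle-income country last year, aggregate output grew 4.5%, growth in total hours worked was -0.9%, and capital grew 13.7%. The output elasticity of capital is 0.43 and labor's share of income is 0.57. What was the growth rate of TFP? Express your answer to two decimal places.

Labor's share = 1 − 0.43 = 0.57.
Capital: 0.43 × 13.7 = 5.891 pp.
Total hours worked: 0.57 × (-0.9) = -0.513 pp.
TFP growth = 4.5 − 5.378 = -0.878%.

-0.88%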